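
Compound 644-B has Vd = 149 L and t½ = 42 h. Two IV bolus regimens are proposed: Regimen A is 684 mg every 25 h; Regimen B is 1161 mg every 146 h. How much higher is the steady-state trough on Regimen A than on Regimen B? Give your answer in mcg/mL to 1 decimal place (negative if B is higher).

8.2 mcg/mL

Regimen A: f = (1/2)^(25/42) ≈ 0.6619; Cmin,ss = (684/149)·f/(1−f) ≈ 8.987 mcg/mL.
Regimen B: f = (1/2)^(146/42) ≈ 0.0899; Cmin,ss = (1161/149)·f/(1−f) ≈ 0.770 mcg/mL.
Difference ≈ 8.987 − 0.770 ≈ 8.217 mcg/mL.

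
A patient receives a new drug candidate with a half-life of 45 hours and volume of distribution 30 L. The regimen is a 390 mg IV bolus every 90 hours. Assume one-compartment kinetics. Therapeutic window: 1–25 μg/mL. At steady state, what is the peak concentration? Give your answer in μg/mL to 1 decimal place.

17.3 μg/mL

τ = 90 h = 2 half-lives, so f = (1/2)^2 = 0.25.
Accumulation ratio R = 1/(1 − f) = 1/0.75 = 4/3.
Single-dose peak C₀ = D/Vd = 390/30 = 13 μg/mL.
Steady-state peak Cmax,ss = C₀·R = 13 × 4/3 ≈ 17.333 μg/mL.
Peak 17.3 μg/mL vs MTC 25 μg/mL: below toxic threshold.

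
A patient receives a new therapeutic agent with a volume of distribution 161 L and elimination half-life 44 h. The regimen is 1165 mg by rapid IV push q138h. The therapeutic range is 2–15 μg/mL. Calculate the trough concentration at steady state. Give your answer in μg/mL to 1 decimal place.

Over one 138-h interval, 138/44 ≈ 3.1364 half-lives elapse, leaving f ≈ 0.1137 of each dose.
Single-dose peak C₀ = D/Vd = 1165/161 ≈ 7.236 μg/mL.
Steady-state trough Cmin,ss = C₀·f/(1−f) ≈ 7.236 × 0.1137/0.8863 ≈ 0.928 μg/mL.
Trough 0.9 μg/mL vs MEC 2 μg/mL: subtherapeutic.

0.9 μg/mL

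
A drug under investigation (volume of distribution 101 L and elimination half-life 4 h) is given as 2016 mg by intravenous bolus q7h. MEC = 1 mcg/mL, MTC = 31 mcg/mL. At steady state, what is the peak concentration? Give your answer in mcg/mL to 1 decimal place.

28.4 mcg/mL

Over one 7-h interval, 7/4 ≈ 1.75 half-lives elapse, leaving f ≈ 0.2973 of each dose.
Accumulation ratio R = 1/(1 − f) ≈ 1/0.7027 ≈ 1.4231.
Each bolus raises the concentration by D/Vd = 2016/101 ≈ 19.960 mcg/mL.
Steady-state peak Cmax,ss = C₀·R ≈ 19.960 × 1.4231 ≈ 28.405 mcg/mL.
Peak 28.4 mcg/mL vs MTC 31 mcg/mL: below toxic threshold.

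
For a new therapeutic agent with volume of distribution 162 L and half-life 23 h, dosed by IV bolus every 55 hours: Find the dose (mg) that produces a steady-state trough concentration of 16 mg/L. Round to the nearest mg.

τ/t½ = 55/23 ≈ 2.3913, so f = (1/2)^(55/23) ≈ 0.190610.
Cmin,ss = (D/Vd)·f/(1−f), so D = Cmin,ss·Vd·(1−f)/f.
D = 16 × 162 × (1−f)/f ≈ 16 × 162 × 4.24631 ≈ 11006.44 mg.

11006 mg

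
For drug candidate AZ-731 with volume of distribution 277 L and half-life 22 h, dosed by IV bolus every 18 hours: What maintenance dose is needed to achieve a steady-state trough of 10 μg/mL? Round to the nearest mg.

τ/t½ = 18/22 ≈ 0.81818, so f = (1/2)^(18/22) ≈ 0.567156.
Cmin,ss = (D/Vd)·f/(1−f), so D = Cmin,ss·Vd·(1−f)/f.
D = 10 × 277 × (1−f)/f ≈ 10 × 277 × 0.76318 ≈ 2114.01 mg.

2114 mg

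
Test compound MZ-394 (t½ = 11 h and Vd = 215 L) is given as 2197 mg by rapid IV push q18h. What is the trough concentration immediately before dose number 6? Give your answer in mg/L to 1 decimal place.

4.8 mg/L

f = (1/2)^(τ/t½) = (1/2)^(18/11) ≈ 0.3217.
C₀ = D/Vd = 2197/215 ≈ 10.219 mg/L.
Before the 6th dose, 5 doses have been given. Superposition: Cmin = C₀·(f + f² + … + f^5).
≈ 10.219 × (0.3217 + 0.1035 + 0.0333 + 0.0107 + 0.0034) ≈ 10.219 × 0.4726 ≈ 4.829 mg/L.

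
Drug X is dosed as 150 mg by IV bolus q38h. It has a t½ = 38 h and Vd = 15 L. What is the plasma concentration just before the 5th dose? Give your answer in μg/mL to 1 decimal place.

f = (1/2)^(τ/t½) = (1/2)^(38/38) ≈ 0.5000.
C₀ = D/Vd = 150/15 ≈ 10.000 μg/mL.
Before the 5th dose, 4 doses have been given. Superposition: Cmin = C₀·(f + f² + … + f^4).
≈ 10.000 × (0.5000 + 0.2500 + 0.1250 + 0.0625) ≈ 10.000 × 0.9375 ≈ 9.375 μg/mL.

9.4 μg/mL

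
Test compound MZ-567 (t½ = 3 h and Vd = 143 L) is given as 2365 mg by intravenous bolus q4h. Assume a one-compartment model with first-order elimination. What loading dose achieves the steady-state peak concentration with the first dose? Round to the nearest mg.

3921 mg

f = (1/2)^(4/3) ≈ 0.396850; accumulation ratio R = 1/(1−f) ≈ 1.65796.
Loading dose to hit Cmax,ss on first dose: D_load = D_maint·R ≈ 2365 × 1.65796 ≈ 3921.08 mg.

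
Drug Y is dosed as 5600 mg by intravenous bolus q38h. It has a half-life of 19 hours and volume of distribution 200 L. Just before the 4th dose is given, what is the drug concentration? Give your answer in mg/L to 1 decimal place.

9.2 mg/L

f = (1/2)^(τ/t½) = (1/2)^(38/19) ≈ 0.2500.
C₀ = D/Vd = 5600/200 ≈ 28.000 mg/L.
Before the 4th dose, 3 doses have been given. Superposition: Cmin = C₀·(f + f² + … + f^3).
≈ 28.000 × (0.2500 + 0.0625 + 0.0156) ≈ 28.000 × 0.3281 ≈ 9.187 mg/L.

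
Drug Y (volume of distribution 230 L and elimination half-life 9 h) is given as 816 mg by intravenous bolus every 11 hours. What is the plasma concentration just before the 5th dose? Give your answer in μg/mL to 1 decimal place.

f = (1/2)^(τ/t½) = (1/2)^(11/9) ≈ 0.4286.
C₀ = D/Vd = 816/230 ≈ 3.548 μg/mL.
Before the 5th dose, 4 doses have been given. Superposition: Cmin = C₀·(f + f² + … + f^4).
≈ 3.548 × (0.4286 + 0.1837 + 0.0787 + 0.0337) ≈ 3.548 × 0.7247 ≈ 2.571 μg/mL.

2.6 μg/mL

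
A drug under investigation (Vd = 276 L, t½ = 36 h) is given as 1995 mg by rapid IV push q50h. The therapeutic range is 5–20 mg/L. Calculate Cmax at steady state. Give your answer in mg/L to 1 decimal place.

11.7 mg/L

Over one 50-h interval, 50/36 ≈ 1.3889 half-lives elapse, leaving f ≈ 0.3819 of each dose.
At steady state, accumulation factor R = 1/(1 − e^(−kτ)) ≈ 1.6179.
Each bolus raises the concentration by D/Vd = 1995/276 ≈ 7.228 mg/L.
Cmax,ss = C₀/(1 − f) ≈ 7.228/0.6181 ≈ 11.694 mg/L.
Peak 11.7 mg/L vs MTC 20 mg/L: below toxic threshold.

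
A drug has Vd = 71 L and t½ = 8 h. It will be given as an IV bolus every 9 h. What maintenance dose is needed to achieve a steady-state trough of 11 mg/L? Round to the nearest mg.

τ/t½ = 9/8 ≈ 1.125, so f = (1/2)^(9/8) ≈ 0.458502.
Cmin,ss = (D/Vd)·f/(1−f), so D = Cmin,ss·Vd·(1−f)/f.
D = 11 × 71 × (1−f)/f ≈ 11 × 71 × 1.18102 ≈ 922.38 mg.

922 mg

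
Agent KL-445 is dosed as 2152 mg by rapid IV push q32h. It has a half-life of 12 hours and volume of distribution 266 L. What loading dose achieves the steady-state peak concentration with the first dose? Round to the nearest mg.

2554 mg

f = (1/2)^(32/12) ≈ 0.157490; accumulation ratio R = 1/(1−f) ≈ 1.18693.
Loading dose to hit Cmax,ss on first dose: D_load = D_maint·R ≈ 2152 × 1.18693 ≈ 2554.27 mg.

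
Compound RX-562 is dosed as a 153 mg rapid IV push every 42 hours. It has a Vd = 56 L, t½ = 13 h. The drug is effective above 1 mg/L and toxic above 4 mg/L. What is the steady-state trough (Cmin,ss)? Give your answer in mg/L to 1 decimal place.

0.3 mg/L

k = ln2/t½ = ln2/13 ≈ 0.053319 h⁻¹; fraction remaining f = e^(−kτ) = e^(−0.053319×42) ≈ 0.1065.
Accumulation ratio R = 1/(1 − f) ≈ 1/0.8935 ≈ 1.1192.
Each bolus raises the concentration by D/Vd = 153/56 ≈ 2.732 mg/L.
Steady-state peak Cmax,ss = C₀·R ≈ 2.732 × 1.1192 ≈ 3.058 mg/L.
One interval later, Cmin,ss = Cmax,ss·e^(−kτ) ≈ 3.058 × 0.1065 ≈ 0.326 mg/L.
Trough 0.3 mg/L vs MEC 1 mg/L: subtherapeutic.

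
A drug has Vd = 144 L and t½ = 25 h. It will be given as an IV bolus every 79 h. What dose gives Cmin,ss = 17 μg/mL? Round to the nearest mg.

τ/t½ = 79/25 ≈ 3.16, so f = (1/2)^(79/25) ≈ 0.111878.
Cmin,ss = (D/Vd)·f/(1−f), so D = Cmin,ss·Vd·(1−f)/f.
D = 17 × 144 × (1−f)/f ≈ 17 × 144 × 7.93831 ≈ 19432.98 mg.

19433 mg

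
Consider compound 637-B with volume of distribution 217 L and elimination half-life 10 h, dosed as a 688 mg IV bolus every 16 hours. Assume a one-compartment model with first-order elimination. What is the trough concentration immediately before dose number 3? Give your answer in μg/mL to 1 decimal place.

f = (1/2)^(τ/t½) = (1/2)^(16/10) ≈ 0.3299.
C₀ = D/Vd = 688/217 ≈ 3.171 μg/mL.
Before the 3rd dose, 2 doses have been given. Superposition: Cmin = C₀·(f + f²).
≈ 3.171 × (0.3299 + 0.1088) ≈ 3.171 × 0.4387 ≈ 1.391 μg/mL.

1.4 μg/mL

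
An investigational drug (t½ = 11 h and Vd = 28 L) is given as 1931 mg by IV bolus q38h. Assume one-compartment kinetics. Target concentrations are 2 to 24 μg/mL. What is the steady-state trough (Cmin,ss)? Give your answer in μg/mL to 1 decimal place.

τ/t½ = 38/11 ≈ 3.4545, so fraction remaining f = (1/2)^(38/11) ≈ 0.0912.
Each bolus raises the concentration by D/Vd = 1931/28 ≈ 68.964 μg/mL.
Steady-state trough Cmin,ss = C₀·f/(1−f) ≈ 68.964 × 0.0912/0.9088 ≈ 6.921 μg/mL.
Trough 6.9 μg/mL vs MEC 2 μg/mL: adequate.

6.9 μg/mL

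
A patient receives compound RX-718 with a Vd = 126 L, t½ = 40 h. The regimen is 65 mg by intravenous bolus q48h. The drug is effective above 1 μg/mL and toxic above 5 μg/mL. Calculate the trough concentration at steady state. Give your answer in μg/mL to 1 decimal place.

0.4 μg/mL

Over one 48-h interval, 48/40 ≈ 1.2 half-lives elapse, leaving f ≈ 0.4353 of each dose.
At steady state, accumulation factor R = 1/(1 − e^(−kτ)) ≈ 1.7709.
Single-dose peak C₀ = D/Vd = 65/126 ≈ 0.516 μg/mL.
Steady-state peak Cmax,ss = C₀·R ≈ 0.516 × 1.7709 ≈ 0.914 μg/mL.
Steady-state trough Cmin,ss = Cmax,ss·f ≈ 0.914 × 0.4353 ≈ 0.398 μg/mL.
Trough 0.4 μg/mL vs MEC 1 μg/mL: subtherapeutic.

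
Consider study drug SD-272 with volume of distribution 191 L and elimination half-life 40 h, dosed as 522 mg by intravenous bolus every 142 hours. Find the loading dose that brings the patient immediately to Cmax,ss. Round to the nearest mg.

f = (1/2)^(142/40) ≈ 0.085378; accumulation ratio R = 1/(1−f) ≈ 1.09335.
Loading dose to hit Cmax,ss on first dose: D_load = D_maint·R ≈ 522 × 1.09335 ≈ 570.73 mg.

571 mg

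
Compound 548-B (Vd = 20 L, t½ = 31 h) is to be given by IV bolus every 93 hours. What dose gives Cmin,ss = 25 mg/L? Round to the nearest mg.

τ/t½ = 93/31 ≈ 3, so f = (1/2)^(93/31) ≈ 0.125000.
Cmin,ss = (D/Vd)·f/(1−f), so D = Cmin,ss·Vd·(1−f)/f.
D = 25 × 20 × (1−f)/f ≈ 25 × 20 × 7.00000 ≈ 3500.00 mg.

3500 mg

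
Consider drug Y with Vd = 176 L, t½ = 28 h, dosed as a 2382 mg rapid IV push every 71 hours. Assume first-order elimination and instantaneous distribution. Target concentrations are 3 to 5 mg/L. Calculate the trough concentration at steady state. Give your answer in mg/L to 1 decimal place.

Over one 71-h interval, 71/28 ≈ 2.5357 half-lives elapse, leaving f ≈ 0.1725 of each dose.
Each bolus raises the concentration by D/Vd = 2382/176 ≈ 13.534 mg/L.
Steady-state trough Cmin,ss = C₀·f/(1−f) ≈ 13.534 × 0.1725/0.8275 ≈ 2.821 mg/L.
Trough 2.8 mg/L vs MEC 3 mg/L: subtherapeutic.

2.8 mg/L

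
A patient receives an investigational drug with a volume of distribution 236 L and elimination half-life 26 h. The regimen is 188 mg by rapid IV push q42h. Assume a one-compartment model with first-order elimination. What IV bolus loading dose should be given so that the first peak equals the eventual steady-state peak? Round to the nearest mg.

279 mg

f = (1/2)^(42/26) ≈ 0.326378; accumulation ratio R = 1/(1−f) ≈ 1.48451.
Loading dose to hit Cmax,ss on first dose: D_load = D_maint·R ≈ 188 × 1.48451 ≈ 279.09 mg.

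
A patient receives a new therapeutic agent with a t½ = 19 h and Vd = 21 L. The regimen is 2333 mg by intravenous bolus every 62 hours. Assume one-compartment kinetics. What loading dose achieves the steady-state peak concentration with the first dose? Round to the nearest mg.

f = (1/2)^(62/19) ≈ 0.104158; accumulation ratio R = 1/(1−f) ≈ 1.11627.
Loading dose to hit Cmax,ss on first dose: D_load = D_maint·R ≈ 2333 × 1.11627 ≈ 2604.26 mg.

2604 mg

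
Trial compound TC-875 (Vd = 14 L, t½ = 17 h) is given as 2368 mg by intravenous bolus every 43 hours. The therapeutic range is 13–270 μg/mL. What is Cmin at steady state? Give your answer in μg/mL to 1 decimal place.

35.4 μg/mL

Over one 43-h interval, 43/17 ≈ 2.5294 half-lives elapse, leaving f ≈ 0.1732 of each dose.
Each bolus raises the concentration by D/Vd = 2368/14 ≈ 169.143 μg/mL.
Steady-state trough Cmin,ss = C₀·f/(1−f) ≈ 169.143 × 0.1732/0.8268 ≈ 35.432 μg/mL.
Trough 35.4 μg/mL vs MEC 13 μg/mL: adequate.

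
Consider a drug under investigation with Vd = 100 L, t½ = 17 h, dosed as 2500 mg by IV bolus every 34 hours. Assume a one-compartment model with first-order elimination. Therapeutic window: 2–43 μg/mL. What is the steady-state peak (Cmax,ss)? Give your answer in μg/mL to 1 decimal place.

33.3 μg/mL

τ = 34 h = 2 half-lives, so f = (1/2)^2 = 0.25.
Accumulation ratio R = 1/(1 − f) = 1/0.75 = 4/3.
Single-dose peak C₀ = D/Vd = 2500/100 = 25 μg/mL.
Steady-state peak Cmax,ss = C₀·R = 25 × 4/3 ≈ 33.333 μg/mL.
Peak 33.3 μg/mL vs MTC 43 μg/mL: below toxic threshold.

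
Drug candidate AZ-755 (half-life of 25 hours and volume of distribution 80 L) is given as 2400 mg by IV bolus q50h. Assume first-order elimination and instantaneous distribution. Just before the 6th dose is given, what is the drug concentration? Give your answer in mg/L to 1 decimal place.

10.0 mg/L

f = (1/2)^(τ/t½) = (1/2)^(50/25) ≈ 0.2500.
C₀ = D/Vd = 2400/80 ≈ 30.000 mg/L.
Before the 6th dose, 5 doses have been given. Superposition: Cmin = C₀·(f + f² + … + f^5).
≈ 30.000 × (0.2500 + 0.0625 + 0.0156 + 0.0039 + 0.0010) ≈ 30.000 × 0.3330 ≈ 9.990 mg/L.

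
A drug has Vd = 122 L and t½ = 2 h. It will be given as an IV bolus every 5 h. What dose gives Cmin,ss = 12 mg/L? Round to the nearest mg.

τ/t½ = 5/2 ≈ 2.5, so f = (1/2)^(5/2) ≈ 0.176777.
Cmin,ss = (D/Vd)·f/(1−f), so D = Cmin,ss·Vd·(1−f)/f.
D = 12 × 122 × (1−f)/f ≈ 12 × 122 × 4.65684 ≈ 6817.61 mg.

6818 mg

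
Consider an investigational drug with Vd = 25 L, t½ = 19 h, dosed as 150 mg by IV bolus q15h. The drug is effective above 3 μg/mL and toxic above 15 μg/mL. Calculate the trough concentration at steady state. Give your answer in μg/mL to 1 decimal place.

k = ln2/t½ = ln2/19 ≈ 0.036481 h⁻¹; fraction remaining f = e^(−kτ) = e^(−0.036481×15) ≈ 0.5786.
Accumulation ratio R = 1/(1 − f) ≈ 1/0.4214 ≈ 2.3730.
Each bolus raises the concentration by D/Vd = 150/25 ≈ 6.000 μg/mL.
Cmax,ss = C₀/(1 − f) ≈ 6.000/0.4214 ≈ 14.238 μg/mL.
One interval later, Cmin,ss = Cmax,ss·e^(−kτ) ≈ 14.238 × 0.5786 ≈ 8.238 μg/mL.
Trough 8.2 μg/mL vs MEC 3 μg/mL: adequate.

8.2 μg/mL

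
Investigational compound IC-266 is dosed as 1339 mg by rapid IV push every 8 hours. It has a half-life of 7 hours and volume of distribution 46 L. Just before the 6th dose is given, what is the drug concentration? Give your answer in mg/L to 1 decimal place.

f = (1/2)^(τ/t½) = (1/2)^(8/7) ≈ 0.4529.
C₀ = D/Vd = 1339/46 ≈ 29.109 mg/L.
Before the 6th dose, 5 doses have been given. Superposition: Cmin = C₀·(f + f² + … + f^5).
≈ 29.109 × (0.4529 + 0.2051 + 0.0929 + 0.0421 + 0.0191) ≈ 29.109 × 0.8121 ≈ 23.639 mg/L.

23.6 mg/L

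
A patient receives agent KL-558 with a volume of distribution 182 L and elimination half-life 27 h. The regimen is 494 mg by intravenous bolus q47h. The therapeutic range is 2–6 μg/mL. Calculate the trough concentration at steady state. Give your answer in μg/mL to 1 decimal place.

τ/t½ = 47/27 ≈ 1.7407, so fraction remaining f = (1/2)^(47/27) ≈ 0.2992.
Single-dose peak C₀ = D/Vd = 494/182 ≈ 2.714 μg/mL.
Steady-state trough Cmin,ss = C₀·f/(1−f) ≈ 2.714 × 0.2992/0.7008 ≈ 1.159 μg/mL.
Trough 1.2 μg/mL vs MEC 2 μg/mL: subtherapeutic.

1.2 μg/mL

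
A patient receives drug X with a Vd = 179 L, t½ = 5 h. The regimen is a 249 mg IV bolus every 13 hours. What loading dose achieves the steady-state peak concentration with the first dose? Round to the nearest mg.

298 mg

f = (1/2)^(13/5) ≈ 0.164938; accumulation ratio R = 1/(1−f) ≈ 1.19752.
Loading dose to hit Cmax,ss on first dose: D_load = D_maint·R ≈ 249 × 1.19752 ≈ 298.18 mg.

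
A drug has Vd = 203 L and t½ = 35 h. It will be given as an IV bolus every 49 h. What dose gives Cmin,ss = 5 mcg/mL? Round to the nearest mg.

τ/t½ = 49/35 ≈ 1.4, so f = (1/2)^(49/35) ≈ 0.378929.
Cmin,ss = (D/Vd)·f/(1−f), so D = Cmin,ss·Vd·(1−f)/f.
D = 5 × 203 × (1−f)/f ≈ 5 × 203 × 1.63902 ≈ 1663.61 mg.

1664 mg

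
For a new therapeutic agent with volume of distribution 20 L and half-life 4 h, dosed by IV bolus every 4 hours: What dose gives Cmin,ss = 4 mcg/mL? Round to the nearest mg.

τ/t½ = 4/4 ≈ 1, so f = (1/2)^(4/4) ≈ 0.500000.
Cmin,ss = (D/Vd)·f/(1−f), so D = Cmin,ss·Vd·(1−f)/f.
D = 4 × 20 × (1−f)/f ≈ 4 × 20 × 1.00000 ≈ 80.00 mg.

80 mg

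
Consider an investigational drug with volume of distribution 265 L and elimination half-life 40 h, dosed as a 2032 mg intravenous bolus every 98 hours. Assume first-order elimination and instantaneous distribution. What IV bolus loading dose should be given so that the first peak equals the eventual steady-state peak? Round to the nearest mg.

2487 mg

f = (1/2)^(98/40) ≈ 0.183011; accumulation ratio R = 1/(1−f) ≈ 1.22401.
Loading dose to hit Cmax,ss on first dose: D_load = D_maint·R ≈ 2032 × 1.22401 ≈ 2487.19 mg.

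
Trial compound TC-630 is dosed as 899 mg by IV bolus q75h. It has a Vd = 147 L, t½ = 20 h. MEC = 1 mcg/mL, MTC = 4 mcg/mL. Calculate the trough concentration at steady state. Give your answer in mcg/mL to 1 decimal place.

τ/t½ = 75/20 ≈ 3.75, so fraction remaining f = (1/2)^(75/20) ≈ 0.0743.
Single-dose peak C₀ = D/Vd = 899/147 ≈ 6.116 mcg/mL.
Steady-state trough Cmin,ss = C₀·f/(1−f) ≈ 6.116 × 0.0743/0.9257 ≈ 0.491 mcg/mL.
Trough 0.5 mcg/mL vs MEC 1 mcg/mL: subtherapeutic.

0.5 mcg/mL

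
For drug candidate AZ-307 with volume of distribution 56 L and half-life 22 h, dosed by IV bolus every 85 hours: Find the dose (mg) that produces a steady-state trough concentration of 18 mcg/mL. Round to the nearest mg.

τ/t½ = 85/22 ≈ 3.8636, so f = (1/2)^(85/22) ≈ 0.068696.
Cmin,ss = (D/Vd)·f/(1−f), so D = Cmin,ss·Vd·(1−f)/f.
D = 18 × 56 × (1−f)/f ≈ 18 × 56 × 13.55689 ≈ 13665.35 mg.

13665 mg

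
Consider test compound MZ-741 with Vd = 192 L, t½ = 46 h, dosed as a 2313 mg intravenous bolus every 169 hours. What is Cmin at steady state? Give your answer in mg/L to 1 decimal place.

k = ln2/t½ = ln2/46 ≈ 0.015068 h⁻¹; fraction remaining f = e^(−kτ) = e^(−0.015068×169) ≈ 0.0784.
At steady state, accumulation factor R = 1/(1 − e^(−kτ)) ≈ 1.0851.
Single-dose peak C₀ = D/Vd = 2313/192 ≈ 12.047 mg/L.
Cmax,ss = C₀/(1 − f) ≈ 12.047/0.9216 ≈ 13.072 mg/L.
One interval later, Cmin,ss = Cmax,ss·e^(−kτ) ≈ 13.072 × 0.0784 ≈ 1.025 mg/L.

1.0 mg/L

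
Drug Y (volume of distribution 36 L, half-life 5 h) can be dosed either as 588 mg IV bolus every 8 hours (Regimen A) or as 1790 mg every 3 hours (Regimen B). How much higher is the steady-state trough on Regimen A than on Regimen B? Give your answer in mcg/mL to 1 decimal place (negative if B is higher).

Regimen A: f = (1/2)^(8/5) ≈ 0.3299; Cmin,ss = (588/36)·f/(1−f) ≈ 8.041 mcg/mL.
Regimen B: f = (1/2)^(3/5) ≈ 0.6598; Cmin,ss = (1790/36)·f/(1−f) ≈ 96.434 mcg/mL.
Difference ≈ 8.041 − 96.434 ≈ -88.393 mcg/mL.

-88.4 mcg/mL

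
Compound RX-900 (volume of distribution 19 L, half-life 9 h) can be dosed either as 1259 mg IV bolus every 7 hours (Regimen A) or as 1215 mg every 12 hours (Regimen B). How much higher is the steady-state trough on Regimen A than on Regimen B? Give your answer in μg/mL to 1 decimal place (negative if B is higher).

Regimen A: f = (1/2)^(7/9) ≈ 0.5833; Cmin,ss = (1259/19)·f/(1−f) ≈ 92.756 μg/mL.
Regimen B: f = (1/2)^(12/9) ≈ 0.3969; Cmin,ss = (1215/19)·f/(1−f) ≈ 42.084 μg/mL.
Difference ≈ 92.756 − 42.084 ≈ 50.672 μg/mL.

50.7 μg/mL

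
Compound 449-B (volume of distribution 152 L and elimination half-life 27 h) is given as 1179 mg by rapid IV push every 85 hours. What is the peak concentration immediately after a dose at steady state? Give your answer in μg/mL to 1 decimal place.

8.7 μg/mL

Over one 85-h interval, 85/27 ≈ 3.1481 half-lives elapse, leaving f ≈ 0.1128 of each dose.
At steady state, accumulation factor R = 1/(1 − e^(−kτ)) ≈ 1.1271.
Single-dose peak C₀ = D/Vd = 1179/152 ≈ 7.757 μg/mL.
Steady-state peak Cmax,ss = C₀·R ≈ 7.757 × 1.1271 ≈ 8.743 μg/mL.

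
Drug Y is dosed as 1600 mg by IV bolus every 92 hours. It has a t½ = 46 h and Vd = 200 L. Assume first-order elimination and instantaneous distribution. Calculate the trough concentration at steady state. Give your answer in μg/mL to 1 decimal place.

τ = 92 h = 2 half-lives, so f = (1/2)^2 = 0.25.
At steady state, R = 1/(1 − 0.25) = 4/3.
Single-dose peak C₀ = D/Vd = 1600/200 = 8 μg/mL.
Steady-state peak Cmax,ss = C₀·R = 8 × 4/3 ≈ 10.667 μg/mL.
Steady-state trough Cmin,ss = Cmax,ss·f ≈ 10.667 × 0.25 ≈ 2.667 μg/mL.

2.7 μg/mL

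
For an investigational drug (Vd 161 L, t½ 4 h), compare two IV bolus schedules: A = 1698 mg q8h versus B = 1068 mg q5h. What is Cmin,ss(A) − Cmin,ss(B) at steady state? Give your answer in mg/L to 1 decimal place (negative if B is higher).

-1.3 mg/L

Regimen A: f = (1/2)^(8/4) ≈ 0.2500; Cmin,ss = (1698/161)·f/(1−f) ≈ 3.516 mg/L.
Regimen B: f = (1/2)^(5/4) ≈ 0.4204; Cmin,ss = (1068/161)·f/(1−f) ≈ 4.811 mg/L.
Difference ≈ 3.516 − 4.811 ≈ -1.295 mg/L.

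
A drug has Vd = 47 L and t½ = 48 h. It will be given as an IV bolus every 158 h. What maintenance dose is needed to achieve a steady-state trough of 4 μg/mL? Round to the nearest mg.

1653 mg

τ/t½ = 158/48 ≈ 3.2917, so f = (1/2)^(158/48) ≈ 0.102120.
Cmin,ss = (D/Vd)·f/(1−f), so D = Cmin,ss·Vd·(1−f)/f.
D = 4 × 47 × (1−f)/f ≈ 4 × 47 × 8.79240 ≈ 1652.97 mg.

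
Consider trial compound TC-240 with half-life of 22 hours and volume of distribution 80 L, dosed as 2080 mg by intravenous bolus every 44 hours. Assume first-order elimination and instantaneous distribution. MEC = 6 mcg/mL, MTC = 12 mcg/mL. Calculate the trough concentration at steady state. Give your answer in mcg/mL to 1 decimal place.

8.7 mcg/mL

τ = 44 h = 2 half-lives, so f = (1/2)^2 = 0.25.
At steady state, R = 1/(1 − 0.25) = 4/3.
Single-dose peak C₀ = D/Vd = 2080/80 = 26 mcg/mL.
Steady-state peak Cmax,ss = C₀·R = 26 × 4/3 ≈ 34.667 mcg/mL.
Steady-state trough Cmin,ss = Cmax,ss·f ≈ 34.667 × 0.25 ≈ 8.667 mcg/mL.
Trough 8.7 mcg/mL vs MEC 6 mcg/mL: adequate.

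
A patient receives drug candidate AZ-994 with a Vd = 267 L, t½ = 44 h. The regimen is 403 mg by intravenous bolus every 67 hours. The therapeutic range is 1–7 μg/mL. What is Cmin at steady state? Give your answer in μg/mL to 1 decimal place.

0.8 μg/mL

Over one 67-h interval, 67/44 ≈ 1.5227 half-lives elapse, leaving f ≈ 0.3480 of each dose.
Single-dose peak C₀ = D/Vd = 403/267 ≈ 1.509 μg/mL.
Steady-state trough Cmin,ss = C₀·f/(1−f) ≈ 1.509 × 0.3480/0.6520 ≈ 0.805 μg/mL.
Trough 0.8 μg/mL vs MEC 1 μg/mL: subtherapeutic.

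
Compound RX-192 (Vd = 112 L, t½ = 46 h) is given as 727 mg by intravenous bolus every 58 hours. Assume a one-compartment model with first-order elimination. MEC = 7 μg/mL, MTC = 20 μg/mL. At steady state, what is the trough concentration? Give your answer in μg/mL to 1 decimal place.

Over one 58-h interval, 58/46 ≈ 1.2609 half-lives elapse, leaving f ≈ 0.4173 of each dose.
Each bolus raises the concentration by D/Vd = 727/112 ≈ 6.491 μg/mL.
Steady-state trough Cmin,ss = C₀·f/(1−f) ≈ 6.491 × 0.4173/0.5827 ≈ 4.649 μg/mL.
Trough 4.6 μg/mL vs MEC 7 μg/mL: subtherapeutic.

4.6 μg/mL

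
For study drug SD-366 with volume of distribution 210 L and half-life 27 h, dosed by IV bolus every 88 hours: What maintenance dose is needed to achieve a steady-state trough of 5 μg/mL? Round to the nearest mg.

τ/t½ = 88/27 ≈ 3.2593, so f = (1/2)^(88/27) ≈ 0.104440.
Cmin,ss = (D/Vd)·f/(1−f), so D = Cmin,ss·Vd·(1−f)/f.
D = 5 × 210 × (1−f)/f ≈ 5 × 210 × 8.57488 ≈ 9003.62 mg.

9004 mg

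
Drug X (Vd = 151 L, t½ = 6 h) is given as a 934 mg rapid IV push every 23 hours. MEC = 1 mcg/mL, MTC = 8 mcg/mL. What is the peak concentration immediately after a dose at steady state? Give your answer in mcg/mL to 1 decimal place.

τ/t½ = 23/6 ≈ 3.8333, so fraction remaining f = (1/2)^(23/6) ≈ 0.0702.
Accumulation ratio R = 1/(1 − f) ≈ 1/0.9298 ≈ 1.0755.
Each bolus raises the concentration by D/Vd = 934/151 ≈ 6.185 mcg/mL.
Steady-state peak Cmax,ss = C₀·R ≈ 6.185 × 1.0755 ≈ 6.652 mcg/mL.
Peak 6.7 mcg/mL vs MTC 8 mcg/mL: below toxic threshold.

6.7 mcg/mL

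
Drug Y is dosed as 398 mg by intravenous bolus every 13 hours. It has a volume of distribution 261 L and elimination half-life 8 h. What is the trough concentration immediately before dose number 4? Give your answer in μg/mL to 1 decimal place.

0.7 μg/mL

f = (1/2)^(τ/t½) = (1/2)^(13/8) ≈ 0.3242.
C₀ = D/Vd = 398/261 ≈ 1.525 μg/mL.
Before the 4th dose, 3 doses have been given. Superposition: Cmin = C₀·(f + f² + … + f^3).
≈ 1.525 × (0.3242 + 0.1051 + 0.0341) ≈ 1.525 × 0.4634 ≈ 0.707 μg/mL.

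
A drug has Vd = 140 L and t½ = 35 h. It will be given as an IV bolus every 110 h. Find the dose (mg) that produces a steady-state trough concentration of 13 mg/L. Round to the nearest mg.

τ/t½ = 110/35 ≈ 3.1429, so f = (1/2)^(110/35) ≈ 0.113215.
Cmin,ss = (D/Vd)·f/(1−f), so D = Cmin,ss·Vd·(1−f)/f.
D = 13 × 140 × (1−f)/f ≈ 13 × 140 × 7.83275 ≈ 14255.60 mg.

14256 mg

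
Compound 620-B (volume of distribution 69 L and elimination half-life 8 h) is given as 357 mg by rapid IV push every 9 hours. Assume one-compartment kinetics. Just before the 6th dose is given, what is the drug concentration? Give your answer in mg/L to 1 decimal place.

f = (1/2)^(τ/t½) = (1/2)^(9/8) ≈ 0.4585.
C₀ = D/Vd = 357/69 ≈ 5.174 mg/L.
Before the 6th dose, 5 doses have been given. Superposition: Cmin = C₀·(f + f² + … + f^5).
≈ 5.174 × (0.4585 + 0.2102 + 0.0964 + 0.0442 + 0.0203) ≈ 5.174 × 0.8296 ≈ 4.292 mg/L.

4.3 mg/L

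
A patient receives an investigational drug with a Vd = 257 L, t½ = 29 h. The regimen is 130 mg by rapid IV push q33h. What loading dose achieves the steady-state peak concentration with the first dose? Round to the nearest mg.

238 mg

f = (1/2)^(33/29) ≈ 0.454411; accumulation ratio R = 1/(1−f) ≈ 1.83288.
Loading dose to hit Cmax,ss on first dose: D_load = D_maint·R ≈ 130 × 1.83288 ≈ 238.27 mg.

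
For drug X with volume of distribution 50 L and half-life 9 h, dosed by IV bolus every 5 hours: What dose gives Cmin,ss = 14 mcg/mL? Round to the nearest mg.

329 mg

τ/t½ = 5/9 ≈ 0.55556, so f = (1/2)^(5/9) ≈ 0.680395.
Cmin,ss = (D/Vd)·f/(1−f), so D = Cmin,ss·Vd·(1−f)/f.
D = 14 × 50 × (1−f)/f ≈ 14 × 50 × 0.46973 ≈ 328.81 mg.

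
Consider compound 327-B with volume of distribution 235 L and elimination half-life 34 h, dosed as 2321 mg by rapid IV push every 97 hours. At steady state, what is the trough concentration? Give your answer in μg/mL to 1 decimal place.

Over one 97-h interval, 97/34 ≈ 2.8529 half-lives elapse, leaving f ≈ 0.1384 of each dose.
At steady state, accumulation factor R = 1/(1 − e^(−kτ)) ≈ 1.1606.
Single-dose peak C₀ = D/Vd = 2321/235 ≈ 9.877 μg/mL.
Steady-state peak Cmax,ss = C₀·R ≈ 9.877 × 1.1606 ≈ 11.463 μg/mL.
Steady-state trough Cmin,ss = Cmax,ss·f ≈ 11.463 × 0.1384 ≈ 1.586 μg/mL.

1.6 μg/mL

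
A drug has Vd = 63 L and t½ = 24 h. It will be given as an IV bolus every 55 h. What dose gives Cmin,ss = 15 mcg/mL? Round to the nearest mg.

τ/t½ = 55/24 ≈ 2.2917, so f = (1/2)^(55/24) ≈ 0.204239.
Cmin,ss = (D/Vd)·f/(1−f), so D = Cmin,ss·Vd·(1−f)/f.
D = 15 × 63 × (1−f)/f ≈ 15 × 63 × 3.89622 ≈ 3681.93 mg.

3682 mg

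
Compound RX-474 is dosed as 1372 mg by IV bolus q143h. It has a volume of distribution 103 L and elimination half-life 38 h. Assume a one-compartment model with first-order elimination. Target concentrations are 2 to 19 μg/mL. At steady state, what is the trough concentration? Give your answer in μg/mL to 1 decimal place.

1.1 μg/mL

Over one 143-h interval, 143/38 ≈ 3.7632 half-lives elapse, leaving f ≈ 0.0737 of each dose.
At steady state, accumulation factor R = 1/(1 − e^(−kτ)) ≈ 1.0796.
Single-dose peak C₀ = D/Vd = 1372/103 ≈ 13.320 μg/mL.
Steady-state peak Cmax,ss = C₀·R ≈ 13.320 × 1.0796 ≈ 14.380 μg/mL.
One interval later, Cmin,ss = Cmax,ss·e^(−kτ) ≈ 14.380 × 0.0737 ≈ 1.060 μg/mL.
Trough 1.1 μg/mL vs MEC 2 μg/mL: subtherapeutic.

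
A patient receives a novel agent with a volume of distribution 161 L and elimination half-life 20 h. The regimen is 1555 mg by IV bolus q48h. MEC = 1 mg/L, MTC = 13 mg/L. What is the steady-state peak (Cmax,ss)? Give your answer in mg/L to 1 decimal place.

11.9 mg/L

k = ln2/t½ = ln2/20 ≈ 0.034657 h⁻¹; fraction remaining f = e^(−kτ) = e^(−0.034657×48) ≈ 0.1895.
At steady state, accumulation factor R = 1/(1 − e^(−kτ)) ≈ 1.2338.
Each bolus raises the concentration by D/Vd = 1555/161 ≈ 9.658 mg/L.
Steady-state peak Cmax,ss = C₀·R ≈ 9.658 × 1.2338 ≈ 11.916 mg/L.
Peak 11.9 mg/L vs MTC 13 mg/L: below toxic threshold.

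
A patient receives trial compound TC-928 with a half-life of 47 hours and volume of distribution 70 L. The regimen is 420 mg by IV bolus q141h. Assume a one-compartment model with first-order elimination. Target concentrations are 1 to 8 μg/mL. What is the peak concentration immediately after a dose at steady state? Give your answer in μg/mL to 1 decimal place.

6.9 μg/mL

The dosing interval is 3 half-lives, so f = 2^(−3) = 0.125.
At steady state, R = 1/(1 − 0.125) = 8/7.
Single-dose peak C₀ = D/Vd = 420/70 = 6 μg/mL.
Steady-state peak Cmax,ss = C₀·R = 6 × 8/7 ≈ 6.857 μg/mL.
Peak 6.9 μg/mL vs MTC 8 μg/mL: below toxic threshold.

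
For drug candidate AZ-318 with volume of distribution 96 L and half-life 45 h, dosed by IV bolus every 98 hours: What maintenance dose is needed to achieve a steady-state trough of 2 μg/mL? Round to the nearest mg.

677 mg

τ/t½ = 98/45 ≈ 2.1778, so f = (1/2)^(98/45) ≈ 0.221016.
Cmin,ss = (D/Vd)·f/(1−f), so D = Cmin,ss·Vd·(1−f)/f.
D = 2 × 96 × (1−f)/f ≈ 2 × 96 × 3.52456 ≈ 676.72 mg.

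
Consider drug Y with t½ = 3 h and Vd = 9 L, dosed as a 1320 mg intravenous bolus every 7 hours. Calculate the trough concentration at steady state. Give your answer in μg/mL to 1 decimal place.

k = ln2/t½ = ln2/3 ≈ 0.231049 h⁻¹; fraction remaining f = e^(−kτ) = e^(−0.231049×7) ≈ 0.1984.
Each bolus raises the concentration by D/Vd = 1320/9 ≈ 146.667 μg/mL.
Steady-state trough Cmin,ss = C₀·f/(1−f) ≈ 146.667 × 0.1984/0.8016 ≈ 36.301 μg/mL.

36.3 μg/mL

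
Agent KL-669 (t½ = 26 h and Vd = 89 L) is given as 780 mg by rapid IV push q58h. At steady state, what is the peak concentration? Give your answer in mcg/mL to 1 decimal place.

Over one 58-h interval, 58/26 ≈ 2.2308 half-lives elapse, leaving f ≈ 0.2130 of each dose.
Accumulation ratio R = 1/(1 − f) ≈ 1/0.7870 ≈ 1.2706.
Each bolus raises the concentration by D/Vd = 780/89 ≈ 8.764 mcg/mL.
Steady-state peak Cmax,ss = C₀·R ≈ 8.764 × 1.2706 ≈ 11.136 mcg/mL.

11.1 mcg/mL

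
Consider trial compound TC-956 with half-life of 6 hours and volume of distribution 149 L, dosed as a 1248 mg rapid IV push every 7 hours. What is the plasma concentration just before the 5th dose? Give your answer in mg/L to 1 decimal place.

f = (1/2)^(τ/t½) = (1/2)^(7/6) ≈ 0.4454.
C₀ = D/Vd = 1248/149 ≈ 8.376 mg/L.
Before the 5th dose, 4 doses have been given. Superposition: Cmin = C₀·(f + f² + … + f^4).
≈ 8.376 × (0.4454 + 0.1984 + 0.0884 + 0.0394) ≈ 8.376 × 0.7716 ≈ 6.463 mg/L.

6.5 mg/L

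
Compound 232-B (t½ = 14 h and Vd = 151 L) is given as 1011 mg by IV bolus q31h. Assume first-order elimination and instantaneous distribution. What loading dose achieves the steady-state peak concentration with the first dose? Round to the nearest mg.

1289 mg

f = (1/2)^(31/14) ≈ 0.215493; accumulation ratio R = 1/(1−f) ≈ 1.27469.
Loading dose to hit Cmax,ss on first dose: D_load = D_maint·R ≈ 1011 × 1.27469 ≈ 1288.71 mg.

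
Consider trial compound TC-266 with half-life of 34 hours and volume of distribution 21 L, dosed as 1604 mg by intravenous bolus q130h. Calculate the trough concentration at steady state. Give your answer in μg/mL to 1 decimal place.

5.8 μg/mL

τ/t½ = 130/34 ≈ 3.8235, so fraction remaining f = (1/2)^(130/34) ≈ 0.0706.
At steady state, accumulation factor R = 1/(1 − e^(−kτ)) ≈ 1.0760.
Single-dose peak C₀ = D/Vd = 1604/21 ≈ 76.381 μg/mL.
Cmax,ss = C₀/(1 − f) ≈ 76.381/0.9294 ≈ 82.183 μg/mL.
One interval later, Cmin,ss = Cmax,ss·e^(−kτ) ≈ 82.183 × 0.0706 ≈ 5.802 μg/mL.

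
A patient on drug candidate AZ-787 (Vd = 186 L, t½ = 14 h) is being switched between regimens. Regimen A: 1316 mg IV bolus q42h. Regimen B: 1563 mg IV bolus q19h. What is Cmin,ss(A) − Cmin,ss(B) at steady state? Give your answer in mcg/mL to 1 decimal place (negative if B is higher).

Regimen A: f = (1/2)^(42/14) ≈ 0.1250; Cmin,ss = (1316/186)·f/(1−f) ≈ 1.011 mcg/mL.
Regimen B: f = (1/2)^(19/14) ≈ 0.3904; Cmin,ss = (1563/186)·f/(1−f) ≈ 5.382 mcg/mL.
Difference ≈ 1.011 − 5.382 ≈ -4.371 mcg/mL.

-4.4 mcg/mL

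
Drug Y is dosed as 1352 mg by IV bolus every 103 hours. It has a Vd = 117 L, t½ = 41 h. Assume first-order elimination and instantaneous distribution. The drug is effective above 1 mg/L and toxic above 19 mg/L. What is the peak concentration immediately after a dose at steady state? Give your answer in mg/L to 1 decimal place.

14.0 mg/L

k = ln2/t½ = ln2/41 ≈ 0.016906 h⁻¹; fraction remaining f = e^(−kτ) = e^(−0.016906×103) ≈ 0.1753.
Accumulation ratio R = 1/(1 − f) ≈ 1/0.8247 ≈ 1.2126.
Each bolus raises the concentration by D/Vd = 1352/117 ≈ 11.556 mg/L.
Cmax,ss = C₀/(1 − f) ≈ 11.556/0.8247 ≈ 14.012 mg/L.
Peak 14.0 mg/L vs MTC 19 mg/L: below toxic threshold.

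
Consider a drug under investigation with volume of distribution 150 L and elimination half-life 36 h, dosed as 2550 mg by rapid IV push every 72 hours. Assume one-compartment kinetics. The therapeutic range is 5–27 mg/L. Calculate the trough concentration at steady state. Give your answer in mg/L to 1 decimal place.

The dosing interval is 2 half-lives, so f = 2^(−2) = 0.25.
Accumulation ratio R = 1/(1 − f) = 1/0.75 = 4/3.
Single-dose peak C₀ = D/Vd = 2550/150 = 17 mg/L.
Steady-state peak Cmax,ss = C₀·R = 17 × 4/3 ≈ 22.667 mg/L.
Steady-state trough Cmin,ss = Cmax,ss·f ≈ 22.667 × 0.25 ≈ 5.667 mg/L.
Trough 5.7 mg/L vs MEC 5 mg/L: adequate.

5.7 mg/L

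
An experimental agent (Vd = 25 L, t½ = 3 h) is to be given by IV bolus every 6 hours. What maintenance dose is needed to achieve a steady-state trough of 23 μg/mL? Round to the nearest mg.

1725 mg

τ/t½ = 6/3 ≈ 2, so f = (1/2)^(6/3) ≈ 0.250000.
Cmin,ss = (D/Vd)·f/(1−f), so D = Cmin,ss·Vd·(1−f)/f.
D = 23 × 25 × (1−f)/f ≈ 23 × 25 × 3.00000 ≈ 1725.00 mg.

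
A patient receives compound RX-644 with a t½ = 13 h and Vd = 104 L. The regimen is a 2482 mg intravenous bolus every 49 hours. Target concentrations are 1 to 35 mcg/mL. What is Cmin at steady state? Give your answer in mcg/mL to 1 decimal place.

1.9 mcg/mL

Over one 49-h interval, 49/13 ≈ 3.7692 half-lives elapse, leaving f ≈ 0.0733 of each dose.
Each bolus raises the concentration by D/Vd = 2482/104 ≈ 23.865 mcg/mL.
Steady-state trough Cmin,ss = C₀·f/(1−f) ≈ 23.865 × 0.0733/0.9267 ≈ 1.888 mcg/mL.
Trough 1.9 mcg/mL vs MEC 1 mcg/mL: adequate.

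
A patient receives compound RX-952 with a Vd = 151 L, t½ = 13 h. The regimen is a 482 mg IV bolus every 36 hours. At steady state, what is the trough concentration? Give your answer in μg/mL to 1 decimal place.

Over one 36-h interval, 36/13 ≈ 2.7692 half-lives elapse, leaving f ≈ 0.1467 of each dose.
Single-dose peak C₀ = D/Vd = 482/151 ≈ 3.192 μg/mL.
Steady-state trough Cmin,ss = C₀·f/(1−f) ≈ 3.192 × 0.1467/0.8533 ≈ 0.549 μg/mL.

0.5 μg/mL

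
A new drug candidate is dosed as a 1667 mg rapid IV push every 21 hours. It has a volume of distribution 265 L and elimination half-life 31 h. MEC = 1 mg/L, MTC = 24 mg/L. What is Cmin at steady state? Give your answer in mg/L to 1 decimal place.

k = ln2/t½ = ln2/31 ≈ 0.022360 h⁻¹; fraction remaining f = e^(−kτ) = e^(−0.022360×21) ≈ 0.6253.
At steady state, accumulation factor R = 1/(1 − e^(−kτ)) ≈ 2.6688.
Each bolus raises the concentration by D/Vd = 1667/265 ≈ 6.291 mg/L.
Steady-state peak Cmax,ss = C₀·R ≈ 6.291 × 2.6688 ≈ 16.789 mg/L.
Steady-state trough Cmin,ss = Cmax,ss·f ≈ 16.789 × 0.6253 ≈ 10.498 mg/L.
Trough 10.5 mg/L vs MEC 1 mg/L: adequate.

10.5 mg/L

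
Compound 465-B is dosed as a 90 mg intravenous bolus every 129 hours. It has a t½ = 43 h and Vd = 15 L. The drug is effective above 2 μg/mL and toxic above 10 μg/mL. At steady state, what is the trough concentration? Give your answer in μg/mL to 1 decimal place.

0.9 μg/mL

τ = 129 h = 3 half-lives, so f = (1/2)^3 = 0.125.
Accumulation ratio R = 1/(1 − f) = 1/0.875 = 8/7.
Single-dose peak C₀ = D/Vd = 90/15 = 6 μg/mL.
Steady-state peak Cmax,ss = C₀·R = 6 × 8/7 ≈ 6.857 μg/mL.
Steady-state trough Cmin,ss = Cmax,ss·f ≈ 6.857 × 0.125 ≈ 0.857 μg/mL.
Trough 0.9 μg/mL vs MEC 2 μg/mL: subtherapeutic.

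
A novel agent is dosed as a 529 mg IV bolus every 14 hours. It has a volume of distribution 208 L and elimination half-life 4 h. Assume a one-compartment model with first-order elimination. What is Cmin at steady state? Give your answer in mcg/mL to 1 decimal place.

0.2 mcg/mL

τ/t½ = 14/4 ≈ 3.5, so fraction remaining f = (1/2)^(14/4) ≈ 0.0884.
Accumulation ratio R = 1/(1 − f) ≈ 1/0.9116 ≈ 1.0970.
Each bolus raises the concentration by D/Vd = 529/208 ≈ 2.543 mcg/mL.
Cmax,ss = C₀/(1 − f) ≈ 2.543/0.9116 ≈ 2.790 mcg/mL.
Steady-state trough Cmin,ss = Cmax,ss·f ≈ 2.790 × 0.0884 ≈ 0.247 mcg/mL.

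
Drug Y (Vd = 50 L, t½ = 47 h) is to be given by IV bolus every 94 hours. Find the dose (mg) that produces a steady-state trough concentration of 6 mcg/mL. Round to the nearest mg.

900 mg

τ/t½ = 94/47 ≈ 2, so f = (1/2)^(94/47) ≈ 0.250000.
Cmin,ss = (D/Vd)·f/(1−f), so D = Cmin,ss·Vd·(1−f)/f.
D = 6 × 50 × (1−f)/f ≈ 6 × 50 × 3.00000 ≈ 900.00 mg.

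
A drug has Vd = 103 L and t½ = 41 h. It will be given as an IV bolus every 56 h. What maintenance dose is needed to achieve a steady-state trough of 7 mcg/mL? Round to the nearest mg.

τ/t½ = 56/41 ≈ 1.3659, so f = (1/2)^(56/41) ≈ 0.388005.
Cmin,ss = (D/Vd)·f/(1−f), so D = Cmin,ss·Vd·(1−f)/f.
D = 7 × 103 × (1−f)/f ≈ 7 × 103 × 1.57729 ≈ 1137.23 mg.

1137 mg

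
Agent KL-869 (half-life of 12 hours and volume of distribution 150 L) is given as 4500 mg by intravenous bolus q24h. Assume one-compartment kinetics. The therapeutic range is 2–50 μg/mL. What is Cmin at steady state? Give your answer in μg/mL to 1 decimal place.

The dosing interval is 2 half-lives, so f = 2^(−2) = 0.25.
At steady state, R = 1/(1 − 0.25) = 4/3.
Single-dose peak C₀ = D/Vd = 4500/150 = 30 μg/mL.
Steady-state peak Cmax,ss = C₀·R = 30 × 4/3 ≈ 40.000 μg/mL.
Steady-state trough Cmin,ss = Cmax,ss·f ≈ 40.000 × 0.25 ≈ 10.000 μg/mL.
Trough 10.0 μg/mL vs MEC 2 μg/mL: adequate.

10.0 μg/mL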